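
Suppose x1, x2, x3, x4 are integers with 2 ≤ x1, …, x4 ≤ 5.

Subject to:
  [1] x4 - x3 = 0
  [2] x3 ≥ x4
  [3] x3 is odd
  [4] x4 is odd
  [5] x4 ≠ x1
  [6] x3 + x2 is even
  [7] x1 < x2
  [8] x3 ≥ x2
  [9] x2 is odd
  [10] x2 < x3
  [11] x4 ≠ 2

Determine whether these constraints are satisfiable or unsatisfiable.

The assignment x1 = 2, x2 = 3, x3 = 5, x4 = 5 works:
  constraint 1 holds since x4 - x3 = 0.
  constraint 3 holds since x3 = 5 is odd.
The rest check out directly.

Satisfiable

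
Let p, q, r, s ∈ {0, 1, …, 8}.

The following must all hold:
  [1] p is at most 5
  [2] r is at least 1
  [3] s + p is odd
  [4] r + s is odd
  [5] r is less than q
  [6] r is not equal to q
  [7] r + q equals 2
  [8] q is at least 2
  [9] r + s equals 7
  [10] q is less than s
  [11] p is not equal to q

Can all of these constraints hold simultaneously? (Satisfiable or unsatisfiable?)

Unsatisfiable

From constraint 2: r ≥ 1. From constraint 8: q ≥ 2. Hence r + q ≥ 3. But constraint 7 requires r + q = 2, and 2 < 3. Contradiction.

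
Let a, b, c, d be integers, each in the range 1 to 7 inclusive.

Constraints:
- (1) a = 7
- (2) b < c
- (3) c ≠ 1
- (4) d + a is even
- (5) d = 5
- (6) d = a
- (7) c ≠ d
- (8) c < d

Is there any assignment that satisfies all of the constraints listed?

Constraint 5 fixes d = 5 and constraint 1 fixes a = 7, but constraint 6 requires d = a. Since 5 ≠ 7, contradiction.

Unsatisfiable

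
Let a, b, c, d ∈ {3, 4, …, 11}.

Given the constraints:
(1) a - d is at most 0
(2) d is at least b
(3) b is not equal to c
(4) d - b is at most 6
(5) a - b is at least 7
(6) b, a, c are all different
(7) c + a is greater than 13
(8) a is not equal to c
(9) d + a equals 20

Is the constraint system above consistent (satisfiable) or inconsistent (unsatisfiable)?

Constraints 1, 4, and 5 give d − a ≥ 0, a − b ≥ 7, b − d ≥ -6.
Adding all 3 inequalities: the left sides telescope to 0, and the right sides sum to 0 + 7 + (-6) = 1. So 0 ≥ 1, which is false.

Unsatisfiable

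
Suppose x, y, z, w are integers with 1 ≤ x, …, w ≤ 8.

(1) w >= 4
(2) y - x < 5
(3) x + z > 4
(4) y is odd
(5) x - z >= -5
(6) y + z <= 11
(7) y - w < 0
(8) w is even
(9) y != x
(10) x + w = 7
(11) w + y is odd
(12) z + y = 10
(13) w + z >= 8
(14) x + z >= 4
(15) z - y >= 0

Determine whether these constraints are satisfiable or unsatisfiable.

Satisfiable

Take x = 1, y = 5, z = 5, w = 6. Then constraint 2: y - x = 4; constraint 3: x + z = 6, and every other listed constraint is also met.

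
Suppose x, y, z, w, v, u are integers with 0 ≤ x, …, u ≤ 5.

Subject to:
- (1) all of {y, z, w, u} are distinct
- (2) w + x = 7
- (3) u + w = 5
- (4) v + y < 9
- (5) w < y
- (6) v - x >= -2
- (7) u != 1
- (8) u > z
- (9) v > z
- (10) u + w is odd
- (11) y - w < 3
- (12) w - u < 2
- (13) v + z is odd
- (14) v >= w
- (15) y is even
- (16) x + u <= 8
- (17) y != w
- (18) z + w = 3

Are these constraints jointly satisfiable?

The assignment x = 5, y = 4, z = 1, w = 2, v = 4, u = 3 works:
  constraint 2 holds since w + x = 7.
  constraint 3 holds since u + w = 5.
The rest check out directly.

Satisfiable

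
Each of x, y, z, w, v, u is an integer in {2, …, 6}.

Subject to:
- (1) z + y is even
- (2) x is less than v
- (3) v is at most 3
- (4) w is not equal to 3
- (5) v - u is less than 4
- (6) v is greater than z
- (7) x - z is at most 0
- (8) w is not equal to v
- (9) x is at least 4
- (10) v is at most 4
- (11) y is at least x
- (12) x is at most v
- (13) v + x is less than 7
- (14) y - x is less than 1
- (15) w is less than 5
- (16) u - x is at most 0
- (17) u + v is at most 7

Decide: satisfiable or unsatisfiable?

From constraints 9 and 12: v ≥ x and x ≥ 4, so v ≥ 4. From constraint 3: v ≤ 3. But 3 < 4, so no value of v works.

Unsatisfiable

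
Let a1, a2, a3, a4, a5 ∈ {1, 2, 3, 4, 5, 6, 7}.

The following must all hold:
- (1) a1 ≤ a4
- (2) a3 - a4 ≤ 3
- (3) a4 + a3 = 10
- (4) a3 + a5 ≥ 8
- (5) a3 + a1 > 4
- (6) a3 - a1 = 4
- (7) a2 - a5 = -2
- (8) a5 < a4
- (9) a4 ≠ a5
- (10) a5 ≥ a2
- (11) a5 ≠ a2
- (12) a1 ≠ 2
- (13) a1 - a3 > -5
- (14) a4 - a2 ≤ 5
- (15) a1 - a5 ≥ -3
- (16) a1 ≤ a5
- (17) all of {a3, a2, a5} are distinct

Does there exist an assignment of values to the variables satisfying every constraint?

Setting (a1, a2, a3, a4, a5) = (1, 1, 5, 5, 3) satisfies everything: constraint 2: a3 - a4 = 0; constraint 3: a4 + a3 = 10, and the others follow.

Satisfiable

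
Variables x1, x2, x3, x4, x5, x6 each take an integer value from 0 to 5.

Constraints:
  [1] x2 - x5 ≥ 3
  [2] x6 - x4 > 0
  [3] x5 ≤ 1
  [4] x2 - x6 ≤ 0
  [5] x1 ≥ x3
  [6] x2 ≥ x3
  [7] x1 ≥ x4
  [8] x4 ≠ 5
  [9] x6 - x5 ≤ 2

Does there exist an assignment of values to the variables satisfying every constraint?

Unsatisfiable

Constraints 1, 4, and 9 give x2 − x5 ≥ 3, x5 − x6 ≥ -2, x6 − x2 ≥ 0.
Adding all 3 inequalities: the left sides telescope to 0, and the right sides sum to 3 + (-2) + 0 = 1. So 0 ≥ 1, which is false.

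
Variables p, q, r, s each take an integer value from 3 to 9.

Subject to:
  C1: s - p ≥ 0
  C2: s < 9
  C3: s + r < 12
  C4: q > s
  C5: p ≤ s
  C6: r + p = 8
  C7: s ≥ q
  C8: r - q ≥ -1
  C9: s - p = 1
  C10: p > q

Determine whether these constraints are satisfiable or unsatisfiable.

Unsatisfiable

Constraints 1, 4, and 10 give q < p, p ≤ s, s < q. Chaining: q < p ≤ s < q, which forces q < q — impossible.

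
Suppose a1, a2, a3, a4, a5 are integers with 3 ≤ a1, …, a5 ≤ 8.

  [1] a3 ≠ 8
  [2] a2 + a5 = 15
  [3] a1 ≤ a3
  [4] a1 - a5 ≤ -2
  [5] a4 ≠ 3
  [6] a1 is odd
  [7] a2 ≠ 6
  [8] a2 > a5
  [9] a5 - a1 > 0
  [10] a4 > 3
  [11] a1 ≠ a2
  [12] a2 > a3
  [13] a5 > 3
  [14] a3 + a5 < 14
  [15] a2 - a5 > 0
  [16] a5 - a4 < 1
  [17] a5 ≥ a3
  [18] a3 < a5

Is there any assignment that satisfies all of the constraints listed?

Satisfiable

Take a1 = 5, a2 = 8, a3 = 5, a4 = 8, a5 = 7. Then constraint 2: a2 + a5 = 15; constraint 4: a1 - a5 = -2; constraint 9: a5 - a1 = 2, and every other listed constraint is also met.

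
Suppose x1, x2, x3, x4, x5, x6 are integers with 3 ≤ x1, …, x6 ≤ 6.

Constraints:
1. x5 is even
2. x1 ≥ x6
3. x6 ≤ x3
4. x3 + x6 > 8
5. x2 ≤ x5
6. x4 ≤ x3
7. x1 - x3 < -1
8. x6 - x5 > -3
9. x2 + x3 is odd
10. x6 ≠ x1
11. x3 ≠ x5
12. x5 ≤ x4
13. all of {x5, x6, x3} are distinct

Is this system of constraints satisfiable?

Satisfiable

Setting (x1, x2, x3, x4, x5, x6) = (4, 3, 6, 4, 4, 3) satisfies everything: constraint 4: x3 + x6 = 9; constraint 7: x1 - x3 = -2, and the others follow.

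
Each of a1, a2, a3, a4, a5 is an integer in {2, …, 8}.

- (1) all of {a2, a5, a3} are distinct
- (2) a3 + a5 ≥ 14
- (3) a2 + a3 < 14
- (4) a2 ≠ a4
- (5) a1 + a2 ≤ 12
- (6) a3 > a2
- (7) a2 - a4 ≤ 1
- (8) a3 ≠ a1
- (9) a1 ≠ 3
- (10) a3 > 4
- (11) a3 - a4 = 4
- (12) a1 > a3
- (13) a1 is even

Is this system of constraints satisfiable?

Take a1 = 8, a2 = 4, a3 = 7, a4 = 3, a5 = 8. Then constraint 2: a3 + a5 = 15; constraint 3: a2 + a3 = 11, and every other listed constraint is also met.

Satisfiable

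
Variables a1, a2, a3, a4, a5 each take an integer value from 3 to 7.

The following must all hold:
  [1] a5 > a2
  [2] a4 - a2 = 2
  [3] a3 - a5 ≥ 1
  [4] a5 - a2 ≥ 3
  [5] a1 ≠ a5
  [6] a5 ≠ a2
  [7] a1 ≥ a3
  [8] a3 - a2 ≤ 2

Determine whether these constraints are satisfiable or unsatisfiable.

Unsatisfiable

Constraints 3, 4, and 8 give a5 − a2 ≥ 3, a2 − a3 ≥ -2, a3 − a5 ≥ 1.
Adding all 3 inequalities: the left sides telescope to 0, and the right sides sum to 3 + (-2) + 1 = 2. So 0 ≥ 2, which is false.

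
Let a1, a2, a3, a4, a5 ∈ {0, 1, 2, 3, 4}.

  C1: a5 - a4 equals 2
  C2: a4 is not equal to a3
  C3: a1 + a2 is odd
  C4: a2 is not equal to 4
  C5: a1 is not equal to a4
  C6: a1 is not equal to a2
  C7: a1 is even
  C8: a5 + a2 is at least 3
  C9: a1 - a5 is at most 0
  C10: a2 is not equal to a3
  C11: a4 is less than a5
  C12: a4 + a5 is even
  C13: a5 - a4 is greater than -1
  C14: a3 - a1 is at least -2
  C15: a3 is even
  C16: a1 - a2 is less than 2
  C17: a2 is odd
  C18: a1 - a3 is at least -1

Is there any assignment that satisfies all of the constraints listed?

Satisfiable

The assignment a1 = 0, a2 = 1, a3 = 0, a4 = 1, a5 = 3 works:
  constraint 1 holds since a5 - a4 = 2.
  constraint 8 holds since a5 + a2 = 4.
  constraint 9 holds since a1 - a5 = -3.
The rest check out directly.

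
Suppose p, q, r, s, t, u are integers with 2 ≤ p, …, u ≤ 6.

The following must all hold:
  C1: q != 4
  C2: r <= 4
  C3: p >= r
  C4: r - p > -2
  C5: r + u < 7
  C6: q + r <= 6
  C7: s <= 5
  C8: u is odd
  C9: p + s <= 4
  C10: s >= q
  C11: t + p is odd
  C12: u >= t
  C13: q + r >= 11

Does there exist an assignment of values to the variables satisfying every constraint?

From constraints 7 and 10: q ≤ s ≤ 5. From constraint 2: r ≤ 4. Hence q + r ≤ 9. But constraint 13 requires q + r ≥ 11, and 11 > 9. Contradiction.

Unsatisfiable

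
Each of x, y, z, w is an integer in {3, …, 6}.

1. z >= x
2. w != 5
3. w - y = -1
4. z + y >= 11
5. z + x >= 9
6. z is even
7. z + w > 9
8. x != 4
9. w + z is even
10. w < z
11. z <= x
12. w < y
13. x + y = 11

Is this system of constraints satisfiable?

Satisfiable

Setting (x, y, z, w) = (6, 5, 6, 4) satisfies everything: constraint 3: w - y = -1; constraint 4: z + y = 11; constraint 5: z + x = 12, and the others follow.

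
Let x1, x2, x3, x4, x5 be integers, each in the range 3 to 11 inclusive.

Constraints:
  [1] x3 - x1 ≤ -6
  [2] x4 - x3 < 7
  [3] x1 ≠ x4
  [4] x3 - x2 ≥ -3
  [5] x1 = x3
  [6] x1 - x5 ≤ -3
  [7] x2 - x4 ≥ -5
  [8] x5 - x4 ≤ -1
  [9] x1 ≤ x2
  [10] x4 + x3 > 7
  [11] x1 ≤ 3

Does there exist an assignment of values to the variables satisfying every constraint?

Unsatisfiable

Constraints 1, 4, 6, 7, and 8 give x2 − x4 ≥ -5, x4 − x5 ≥ 1, x5 − x1 ≥ 3, x1 − x3 ≥ 6, x3 − x2 ≥ -3.
Adding all 5 inequalities: the left sides telescope to 0, and the right sides sum to (-5) + 1 + 3 + 6 + (-3) = 2. So 0 ≥ 2, which is false.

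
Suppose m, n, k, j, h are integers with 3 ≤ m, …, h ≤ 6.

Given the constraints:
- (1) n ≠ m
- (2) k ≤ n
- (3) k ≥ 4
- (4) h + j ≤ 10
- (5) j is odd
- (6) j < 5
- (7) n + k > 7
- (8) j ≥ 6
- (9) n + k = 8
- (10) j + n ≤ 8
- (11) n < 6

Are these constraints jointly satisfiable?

From constraint 8: j ≥ 6. From constraints 2 and 3: n ≥ k ≥ 4. Hence j + n ≥ 10. But constraint 10 requires j + n ≤ 8, and 8 < 10. Contradiction.

Unsatisfiable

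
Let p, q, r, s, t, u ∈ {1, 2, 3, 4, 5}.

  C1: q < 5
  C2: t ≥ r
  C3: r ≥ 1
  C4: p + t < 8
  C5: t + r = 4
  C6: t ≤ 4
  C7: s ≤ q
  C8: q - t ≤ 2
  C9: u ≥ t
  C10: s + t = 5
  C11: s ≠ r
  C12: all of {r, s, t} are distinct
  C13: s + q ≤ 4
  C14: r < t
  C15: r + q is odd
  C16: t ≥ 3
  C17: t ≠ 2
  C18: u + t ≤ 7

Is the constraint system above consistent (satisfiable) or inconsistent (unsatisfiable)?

One satisfying assignment is p = 3, q = 2, r = 1, s = 2, t = 3, u = 3.
For the less obvious constraints — constraint 4: p + t = 6; constraint 5: t + r = 4 — and the others hold by inspection.

Satisfiable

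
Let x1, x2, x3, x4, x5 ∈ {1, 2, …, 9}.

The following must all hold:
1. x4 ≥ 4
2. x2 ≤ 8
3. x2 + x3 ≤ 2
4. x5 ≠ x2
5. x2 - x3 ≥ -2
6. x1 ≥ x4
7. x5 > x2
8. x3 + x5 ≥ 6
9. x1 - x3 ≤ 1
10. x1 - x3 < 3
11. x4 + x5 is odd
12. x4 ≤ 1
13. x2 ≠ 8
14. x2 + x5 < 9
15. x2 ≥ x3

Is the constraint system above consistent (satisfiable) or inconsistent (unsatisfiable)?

From constraint 1: x4 ≥ 4. From constraint 12: x4 ≤ 1. But 1 < 4, so no value of x4 works.

Unsatisfiable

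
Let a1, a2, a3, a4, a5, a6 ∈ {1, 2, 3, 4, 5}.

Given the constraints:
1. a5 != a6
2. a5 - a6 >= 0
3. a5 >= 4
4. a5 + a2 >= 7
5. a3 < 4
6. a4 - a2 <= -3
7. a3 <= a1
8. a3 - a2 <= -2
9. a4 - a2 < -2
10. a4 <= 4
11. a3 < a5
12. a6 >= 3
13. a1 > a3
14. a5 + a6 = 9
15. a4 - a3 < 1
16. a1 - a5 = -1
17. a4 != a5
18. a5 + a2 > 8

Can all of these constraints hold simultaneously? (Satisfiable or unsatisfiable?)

The assignment a1 = 4, a2 = 5, a3 = 3, a4 = 1, a5 = 5, a6 = 4 works:
  constraint 2 holds since a5 - a6 = 1.
  constraint 4 holds since a5 + a2 = 10.
The rest check out directly.

Satisfiable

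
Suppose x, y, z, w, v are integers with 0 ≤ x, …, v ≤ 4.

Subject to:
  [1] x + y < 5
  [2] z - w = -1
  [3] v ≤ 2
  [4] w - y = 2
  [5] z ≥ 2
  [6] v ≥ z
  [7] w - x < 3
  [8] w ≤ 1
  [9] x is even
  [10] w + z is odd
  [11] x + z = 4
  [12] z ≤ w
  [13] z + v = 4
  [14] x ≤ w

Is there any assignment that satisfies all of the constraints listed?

Unsatisfiable

From constraints 8 and 14: x ≤ w ≤ 1. From constraints 3 and 6: z ≤ v ≤ 2. Hence x + z ≤ 3. But constraint 11 requires x + z = 4, and 4 > 3. Contradiction.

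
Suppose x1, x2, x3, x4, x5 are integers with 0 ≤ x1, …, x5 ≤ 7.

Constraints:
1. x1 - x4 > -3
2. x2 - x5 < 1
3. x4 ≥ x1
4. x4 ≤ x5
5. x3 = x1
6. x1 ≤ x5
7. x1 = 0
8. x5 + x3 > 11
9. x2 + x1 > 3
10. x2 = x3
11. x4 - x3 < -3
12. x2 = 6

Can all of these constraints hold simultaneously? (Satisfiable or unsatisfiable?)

Constraint 12 fixes x2 = 6 and constraint 7 fixes x1 = 0. Constraints 5 and 10 give x2 = x3 = x1, so x2 = x1. But 6 ≠ 0 — contradiction.

Unsatisfiable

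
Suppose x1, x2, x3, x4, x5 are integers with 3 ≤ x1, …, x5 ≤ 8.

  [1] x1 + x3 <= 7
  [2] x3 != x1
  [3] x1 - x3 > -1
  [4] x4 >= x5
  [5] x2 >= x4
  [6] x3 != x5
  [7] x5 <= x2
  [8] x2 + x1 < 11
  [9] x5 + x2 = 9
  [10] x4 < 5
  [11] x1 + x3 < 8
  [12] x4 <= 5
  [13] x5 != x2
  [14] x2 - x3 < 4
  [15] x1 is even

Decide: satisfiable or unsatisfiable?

Try x1 = 4, x2 = 5, x3 = 3, x4 = 4, x5 = 4.
Check constraint 1: x1 + x3 = 7; constraint 3: x1 - x3 = 1. The remaining constraints are straightforward to verify.

Satisfiable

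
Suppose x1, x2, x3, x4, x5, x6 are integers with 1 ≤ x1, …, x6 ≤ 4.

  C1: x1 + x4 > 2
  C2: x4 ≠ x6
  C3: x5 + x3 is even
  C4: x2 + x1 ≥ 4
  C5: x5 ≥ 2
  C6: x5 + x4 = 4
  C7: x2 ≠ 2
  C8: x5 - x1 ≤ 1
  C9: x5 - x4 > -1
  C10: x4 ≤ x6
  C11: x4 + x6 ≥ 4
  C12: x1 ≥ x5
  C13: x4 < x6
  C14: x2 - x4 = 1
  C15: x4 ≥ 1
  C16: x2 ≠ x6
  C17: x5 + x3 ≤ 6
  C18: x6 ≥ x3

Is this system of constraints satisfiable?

Satisfiable

The assignment x1 = 2, x2 = 3, x3 = 4, x4 = 2, x5 = 2, x6 = 4 works:
  constraint 1 holds since x1 + x4 = 4.
  constraint 4 holds since x2 + x1 = 5.
The rest check out directly.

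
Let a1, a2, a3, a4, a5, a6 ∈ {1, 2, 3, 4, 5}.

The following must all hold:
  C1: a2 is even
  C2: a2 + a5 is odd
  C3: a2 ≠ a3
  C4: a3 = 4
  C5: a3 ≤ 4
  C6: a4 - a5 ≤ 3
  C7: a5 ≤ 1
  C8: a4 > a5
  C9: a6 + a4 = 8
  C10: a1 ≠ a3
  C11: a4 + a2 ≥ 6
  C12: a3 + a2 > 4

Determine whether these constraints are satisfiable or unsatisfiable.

One satisfying assignment is a1 = 5, a2 = 2, a3 = 4, a4 = 4, a5 = 1, a6 = 4.
For the less obvious constraints — constraint 6: a4 - a5 = 3; constraint 9: a6 + a4 = 8 — and the others hold by inspection.

Satisfiable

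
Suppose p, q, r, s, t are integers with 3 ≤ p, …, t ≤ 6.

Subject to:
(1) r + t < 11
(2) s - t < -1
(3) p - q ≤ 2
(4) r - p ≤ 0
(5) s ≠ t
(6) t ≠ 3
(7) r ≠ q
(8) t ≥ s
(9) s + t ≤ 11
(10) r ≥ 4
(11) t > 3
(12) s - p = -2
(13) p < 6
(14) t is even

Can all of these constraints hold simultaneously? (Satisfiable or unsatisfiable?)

Satisfiable

One satisfying assignment is p = 5, q = 5, r = 4, s = 3, t = 6.
For the less obvious constraints — constraint 1: r + t = 10; constraint 2: s - t = -3 — and the others hold by inspection.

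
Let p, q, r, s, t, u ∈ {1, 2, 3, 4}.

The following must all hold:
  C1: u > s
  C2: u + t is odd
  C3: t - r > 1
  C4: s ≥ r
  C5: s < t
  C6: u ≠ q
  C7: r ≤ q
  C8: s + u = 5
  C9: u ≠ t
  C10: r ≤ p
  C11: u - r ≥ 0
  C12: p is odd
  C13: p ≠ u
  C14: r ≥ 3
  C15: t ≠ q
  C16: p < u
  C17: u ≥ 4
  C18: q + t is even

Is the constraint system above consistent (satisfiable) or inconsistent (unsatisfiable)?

From constraints 4 and 14: s ≥ r ≥ 3. From constraint 17: u ≥ 4. Hence s + u ≥ 7. But constraint 8 requires s + u = 5, and 5 < 7. Contradiction.

Unsatisfiable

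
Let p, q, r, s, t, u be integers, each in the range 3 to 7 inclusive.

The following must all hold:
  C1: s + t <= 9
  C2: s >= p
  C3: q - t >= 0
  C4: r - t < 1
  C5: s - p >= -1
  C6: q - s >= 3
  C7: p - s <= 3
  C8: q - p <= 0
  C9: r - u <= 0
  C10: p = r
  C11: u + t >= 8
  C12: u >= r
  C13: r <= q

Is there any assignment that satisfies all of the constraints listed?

Constraints 5, 6, and 8 give s − p ≥ -1, p − q ≥ 0, q − s ≥ 3.
Adding all 3 inequalities: the left sides telescope to 0, and the right sides sum to (-1) + 0 + 3 = 2. So 0 ≥ 2, which is false.

Unsatisfiable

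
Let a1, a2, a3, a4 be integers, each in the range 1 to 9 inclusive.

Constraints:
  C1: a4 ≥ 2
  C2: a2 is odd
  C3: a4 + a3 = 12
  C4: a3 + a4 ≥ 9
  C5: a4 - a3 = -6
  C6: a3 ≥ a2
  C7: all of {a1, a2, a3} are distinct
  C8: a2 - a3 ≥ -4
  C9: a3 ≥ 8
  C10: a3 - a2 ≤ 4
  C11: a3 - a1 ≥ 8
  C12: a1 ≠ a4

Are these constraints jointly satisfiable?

One satisfying assignment is a1 = 1, a2 = 5, a3 = 9, a4 = 3.
For the less obvious constraints — constraint 3: a4 + a3 = 12; constraint 4: a3 + a4 = 12 — and the others hold by inspection.

Satisfiable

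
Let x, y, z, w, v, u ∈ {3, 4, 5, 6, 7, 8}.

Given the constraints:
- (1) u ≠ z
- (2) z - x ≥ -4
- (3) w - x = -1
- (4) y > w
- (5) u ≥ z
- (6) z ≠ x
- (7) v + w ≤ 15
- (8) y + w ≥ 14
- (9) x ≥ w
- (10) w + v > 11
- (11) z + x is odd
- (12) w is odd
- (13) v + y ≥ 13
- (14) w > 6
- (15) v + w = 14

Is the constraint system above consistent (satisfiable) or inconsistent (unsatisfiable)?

Satisfiable

Try x = 8, y = 8, z = 7, w = 7, v = 7, u = 8.
Check constraint 2: z - x = -1; constraint 3: w - x = -1; constraint 7: v + w = 14. The remaining constraints are straightforward to verify.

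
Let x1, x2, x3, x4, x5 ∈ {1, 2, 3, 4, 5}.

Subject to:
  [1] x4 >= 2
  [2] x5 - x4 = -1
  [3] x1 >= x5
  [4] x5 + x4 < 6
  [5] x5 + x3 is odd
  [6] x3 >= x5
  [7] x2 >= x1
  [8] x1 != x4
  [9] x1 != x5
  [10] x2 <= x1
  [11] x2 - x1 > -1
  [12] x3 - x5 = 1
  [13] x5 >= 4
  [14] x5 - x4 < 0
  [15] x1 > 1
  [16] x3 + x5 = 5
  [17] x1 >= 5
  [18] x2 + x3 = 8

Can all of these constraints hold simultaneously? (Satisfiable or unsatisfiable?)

From constraints 7 and 17: x2 ≥ x1 ≥ 5. From constraints 6 and 13: x3 ≥ x5 ≥ 4. Hence x2 + x3 ≥ 9. But constraint 18 requires x2 + x3 = 8, and 8 < 9. Contradiction.

Unsatisfiable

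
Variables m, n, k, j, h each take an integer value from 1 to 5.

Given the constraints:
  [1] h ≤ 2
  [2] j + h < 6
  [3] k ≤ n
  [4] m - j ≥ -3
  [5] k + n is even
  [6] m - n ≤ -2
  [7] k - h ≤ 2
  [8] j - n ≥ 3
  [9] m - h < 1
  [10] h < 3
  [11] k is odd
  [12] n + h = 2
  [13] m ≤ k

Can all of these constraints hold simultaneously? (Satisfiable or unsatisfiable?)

Constraints 4, 6, and 8 give n − m ≥ 2, m − j ≥ -3, j − n ≥ 3.
Adding all 3 inequalities: the left sides telescope to 0, and the right sides sum to 2 + (-3) + 3 = 2. So 0 ≥ 2, which is false.

Unsatisfiable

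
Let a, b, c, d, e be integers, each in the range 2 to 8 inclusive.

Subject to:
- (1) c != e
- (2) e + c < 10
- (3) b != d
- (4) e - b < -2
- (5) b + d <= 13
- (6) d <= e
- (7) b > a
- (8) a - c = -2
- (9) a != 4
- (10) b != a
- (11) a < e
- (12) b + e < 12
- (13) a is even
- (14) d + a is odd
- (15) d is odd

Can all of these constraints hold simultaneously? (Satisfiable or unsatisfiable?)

Try a = 2, b = 7, c = 4, d = 3, e = 3.
Check constraint 2: e + c = 7; constraint 4: e - b = -4. The remaining constraints are straightforward to verify.

Satisfiable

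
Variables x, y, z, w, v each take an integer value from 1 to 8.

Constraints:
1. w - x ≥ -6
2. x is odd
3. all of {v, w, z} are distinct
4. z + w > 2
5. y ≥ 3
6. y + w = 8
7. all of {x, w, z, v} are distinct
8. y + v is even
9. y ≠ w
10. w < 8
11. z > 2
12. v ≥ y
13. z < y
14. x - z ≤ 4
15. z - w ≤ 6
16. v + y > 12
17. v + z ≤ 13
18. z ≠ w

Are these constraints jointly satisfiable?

The assignment x = 5, y = 7, z = 4, w = 1, v = 7 works:
  constraint 1 holds since w - x = -4.
  constraint 4 holds since z + w = 5.
  constraint 6 holds since y + w = 8.
The rest check out directly.

Satisfiable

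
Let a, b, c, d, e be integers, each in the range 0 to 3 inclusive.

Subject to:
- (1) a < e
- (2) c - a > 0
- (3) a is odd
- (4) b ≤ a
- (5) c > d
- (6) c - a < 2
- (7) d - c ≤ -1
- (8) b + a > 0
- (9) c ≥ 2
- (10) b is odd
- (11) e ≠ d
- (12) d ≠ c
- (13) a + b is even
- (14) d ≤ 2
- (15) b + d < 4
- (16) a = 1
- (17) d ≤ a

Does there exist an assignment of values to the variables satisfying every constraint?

Setting (a, b, c, d, e) = (1, 1, 2, 1, 2) satisfies everything: constraint 2: c - a = 1; constraint 6: c - a = 1, and the others follow.

Satisfiable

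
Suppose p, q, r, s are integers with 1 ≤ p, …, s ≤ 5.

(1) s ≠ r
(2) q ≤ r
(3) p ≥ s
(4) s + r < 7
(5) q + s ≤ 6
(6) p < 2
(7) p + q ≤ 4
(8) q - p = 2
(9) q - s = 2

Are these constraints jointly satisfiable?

Satisfiable

The assignment p = 1, q = 3, r = 3, s = 1 works:
  constraint 4 holds since s + r = 4.
  constraint 5 holds since q + s = 4.
  constraint 7 holds since p + q = 4.
The rest check out directly.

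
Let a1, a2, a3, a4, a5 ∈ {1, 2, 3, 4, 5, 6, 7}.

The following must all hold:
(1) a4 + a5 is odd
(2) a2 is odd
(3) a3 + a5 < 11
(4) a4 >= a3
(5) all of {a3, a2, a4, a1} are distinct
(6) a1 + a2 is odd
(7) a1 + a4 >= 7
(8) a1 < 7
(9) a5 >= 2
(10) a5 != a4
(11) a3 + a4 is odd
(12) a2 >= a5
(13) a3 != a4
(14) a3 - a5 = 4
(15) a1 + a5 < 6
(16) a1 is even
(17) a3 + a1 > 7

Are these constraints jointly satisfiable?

Satisfiable

One satisfying assignment is a1 = 2, a2 = 3, a3 = 6, a4 = 7, a5 = 2.
For the less obvious constraints — constraint 3: a3 + a5 = 8; constraint 7: a1 + a4 = 9; constraint 14: a3 - a5 = 4 — and the others hold by inspection.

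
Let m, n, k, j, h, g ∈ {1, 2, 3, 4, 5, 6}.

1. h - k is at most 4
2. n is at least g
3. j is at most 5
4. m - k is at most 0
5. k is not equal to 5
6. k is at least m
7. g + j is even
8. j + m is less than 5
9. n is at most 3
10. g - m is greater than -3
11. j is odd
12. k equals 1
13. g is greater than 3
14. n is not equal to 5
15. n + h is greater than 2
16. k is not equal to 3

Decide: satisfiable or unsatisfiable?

Unsatisfiable

From constraint 13: g ≥ 4. From constraints 2 and 9: g ≤ n and n ≤ 3, so g ≤ 3. But 3 < 4, so no value of g works.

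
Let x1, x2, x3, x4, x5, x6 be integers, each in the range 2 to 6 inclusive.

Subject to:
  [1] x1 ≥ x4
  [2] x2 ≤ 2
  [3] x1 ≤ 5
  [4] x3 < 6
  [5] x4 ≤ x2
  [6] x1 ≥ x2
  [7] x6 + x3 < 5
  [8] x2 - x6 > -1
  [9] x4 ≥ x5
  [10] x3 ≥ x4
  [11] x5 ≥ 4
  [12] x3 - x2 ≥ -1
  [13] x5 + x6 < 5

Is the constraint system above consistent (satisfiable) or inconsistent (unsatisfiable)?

Unsatisfiable

From constraints 9 and 11: x4 ≥ x5 and x5 ≥ 4, so x4 ≥ 4. From constraints 2 and 5: x4 ≤ x2 and x2 ≤ 2, so x4 ≤ 2. But 2 < 4, so no value of x4 works.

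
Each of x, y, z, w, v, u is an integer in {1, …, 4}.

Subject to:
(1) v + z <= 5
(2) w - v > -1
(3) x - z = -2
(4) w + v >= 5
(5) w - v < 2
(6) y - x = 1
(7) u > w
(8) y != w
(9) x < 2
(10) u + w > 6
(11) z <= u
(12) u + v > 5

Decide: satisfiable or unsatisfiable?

Satisfiable

Take x = 1, y = 2, z = 3, w = 3, v = 2, u = 4. Then constraint 1: v + z = 5; constraint 2: w - v = 1; constraint 3: x - z = -2, and every other listed constraint is also met.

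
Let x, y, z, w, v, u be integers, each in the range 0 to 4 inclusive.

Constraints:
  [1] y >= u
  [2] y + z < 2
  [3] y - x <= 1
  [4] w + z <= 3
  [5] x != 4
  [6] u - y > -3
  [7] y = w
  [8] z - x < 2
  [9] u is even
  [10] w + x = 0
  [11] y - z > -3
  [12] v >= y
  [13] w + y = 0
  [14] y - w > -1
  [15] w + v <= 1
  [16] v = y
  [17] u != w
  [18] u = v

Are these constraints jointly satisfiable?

Unsatisfiable

From constraints 7, 16, and 18, u = v = y = w, so u = w. But constraint 17 says u ≠ w. Contradiction.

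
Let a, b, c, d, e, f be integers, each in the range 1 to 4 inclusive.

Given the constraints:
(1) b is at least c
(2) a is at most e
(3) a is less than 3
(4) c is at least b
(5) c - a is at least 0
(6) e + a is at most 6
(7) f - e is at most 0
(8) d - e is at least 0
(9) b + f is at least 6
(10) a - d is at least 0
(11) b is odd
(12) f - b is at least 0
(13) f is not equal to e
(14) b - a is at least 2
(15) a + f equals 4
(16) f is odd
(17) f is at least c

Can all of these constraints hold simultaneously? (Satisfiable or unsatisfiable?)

Unsatisfiable

Constraints 7, 8, 10, 12, and 14 give d − e ≥ 0, e − f ≥ 0, f − b ≥ 0, b − a ≥ 2, a − d ≥ 0.
Adding all 5 inequalities: the left sides telescope to 0, and the right sides sum to 0 + 0 + 0 + 2 + 0 = 2. So 0 ≥ 2, which is false.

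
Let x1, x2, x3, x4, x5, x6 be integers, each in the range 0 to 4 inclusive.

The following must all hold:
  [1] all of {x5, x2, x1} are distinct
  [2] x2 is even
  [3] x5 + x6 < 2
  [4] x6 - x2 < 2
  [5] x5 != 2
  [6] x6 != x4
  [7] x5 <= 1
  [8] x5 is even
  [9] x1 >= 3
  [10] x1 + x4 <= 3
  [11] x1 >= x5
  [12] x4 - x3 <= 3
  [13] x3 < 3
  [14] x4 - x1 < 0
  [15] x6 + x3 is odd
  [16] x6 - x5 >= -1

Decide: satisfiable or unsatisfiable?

Try x1 = 3, x2 = 2, x3 = 0, x4 = 0, x5 = 0, x6 = 1.
Check constraint 3: x5 + x6 = 1; constraint 4: x6 - x2 = -1. The remaining constraints are straightforward to verify.

Satisfiable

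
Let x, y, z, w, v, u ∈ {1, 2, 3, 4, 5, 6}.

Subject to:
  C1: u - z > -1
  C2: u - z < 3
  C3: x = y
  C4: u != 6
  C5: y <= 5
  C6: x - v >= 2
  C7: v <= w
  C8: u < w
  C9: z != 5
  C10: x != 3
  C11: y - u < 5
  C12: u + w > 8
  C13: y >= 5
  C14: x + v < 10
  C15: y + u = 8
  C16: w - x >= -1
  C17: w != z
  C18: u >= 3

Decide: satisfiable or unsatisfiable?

Satisfiable

The assignment x = 5, y = 5, z = 3, w = 6, v = 2, u = 3 works:
  constraint 1 holds since u - z = 0.
  constraint 2 holds since u - z = 0.
  constraint 6 holds since x - v = 3.
The rest check out directly.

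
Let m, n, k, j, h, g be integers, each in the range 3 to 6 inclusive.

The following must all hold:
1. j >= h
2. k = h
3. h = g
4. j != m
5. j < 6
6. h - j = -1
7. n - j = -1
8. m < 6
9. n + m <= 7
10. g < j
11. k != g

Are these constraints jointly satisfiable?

From constraints 2 and 3, k = h = g, so k = g. But constraint 11 says k ≠ g. Contradiction.

Unsatisfiable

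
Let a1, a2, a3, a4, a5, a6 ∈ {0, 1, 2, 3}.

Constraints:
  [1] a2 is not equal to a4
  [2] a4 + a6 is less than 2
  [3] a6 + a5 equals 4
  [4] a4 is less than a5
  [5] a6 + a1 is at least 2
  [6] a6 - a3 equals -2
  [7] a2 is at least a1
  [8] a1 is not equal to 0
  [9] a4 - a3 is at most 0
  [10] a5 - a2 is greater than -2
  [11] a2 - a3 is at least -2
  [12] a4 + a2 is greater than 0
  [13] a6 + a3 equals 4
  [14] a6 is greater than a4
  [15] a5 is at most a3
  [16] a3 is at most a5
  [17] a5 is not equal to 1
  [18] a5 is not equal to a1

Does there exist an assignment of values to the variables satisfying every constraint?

Satisfiable

Setting (a1, a2, a3, a4, a5, a6) = (1, 3, 3, 0, 3, 1) satisfies everything: constraint 2: a4 + a6 = 1; constraint 3: a6 + a5 = 4, and the others follow.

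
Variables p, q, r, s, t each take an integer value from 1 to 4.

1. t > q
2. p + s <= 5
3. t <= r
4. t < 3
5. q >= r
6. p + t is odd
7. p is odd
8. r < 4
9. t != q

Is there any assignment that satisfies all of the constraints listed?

Unsatisfiable

Constraints 1, 3, and 5 give t ≤ r, r ≤ q, q < t. Chaining: t ≤ r ≤ q < t, which forces t < t — impossible.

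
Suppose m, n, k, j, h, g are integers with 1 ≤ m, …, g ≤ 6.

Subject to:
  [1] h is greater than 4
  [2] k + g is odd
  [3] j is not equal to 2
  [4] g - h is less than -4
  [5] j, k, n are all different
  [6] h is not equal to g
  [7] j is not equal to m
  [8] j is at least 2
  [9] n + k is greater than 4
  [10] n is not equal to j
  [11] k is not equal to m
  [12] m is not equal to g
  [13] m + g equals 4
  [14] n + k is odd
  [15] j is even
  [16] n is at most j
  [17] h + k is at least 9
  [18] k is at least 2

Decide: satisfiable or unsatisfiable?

Take m = 3, n = 1, k = 6, j = 4, h = 6, g = 1. Then constraint 4: g - h = -5; constraint 9: n + k = 7; constraint 13: m + g = 4, and every other listed constraint is also met.

Satisfiable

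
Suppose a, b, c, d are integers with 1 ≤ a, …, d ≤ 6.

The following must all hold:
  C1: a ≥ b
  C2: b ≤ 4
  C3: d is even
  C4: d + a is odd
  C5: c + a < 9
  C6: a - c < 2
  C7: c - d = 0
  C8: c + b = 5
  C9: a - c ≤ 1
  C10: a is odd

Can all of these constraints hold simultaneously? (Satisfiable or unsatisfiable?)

Take a = 3, b = 1, c = 4, d = 4. Then constraint 5: c + a = 7; constraint 6: a - c = -1; constraint 7: c - d = 0, and every other listed constraint is also met.

Satisfiable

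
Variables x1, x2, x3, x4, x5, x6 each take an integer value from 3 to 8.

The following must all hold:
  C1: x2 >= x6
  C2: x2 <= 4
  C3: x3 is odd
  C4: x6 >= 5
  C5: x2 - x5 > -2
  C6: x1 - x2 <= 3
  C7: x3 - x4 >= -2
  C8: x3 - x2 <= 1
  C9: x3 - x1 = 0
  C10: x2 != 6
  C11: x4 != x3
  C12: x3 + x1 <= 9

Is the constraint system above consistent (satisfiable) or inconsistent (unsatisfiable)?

From constraints 1 and 4: x2 ≥ x6 and x6 ≥ 5, so x2 ≥ 5. From constraint 2: x2 ≤ 4. But 4 < 5, so no value of x2 works.

Unsatisfiable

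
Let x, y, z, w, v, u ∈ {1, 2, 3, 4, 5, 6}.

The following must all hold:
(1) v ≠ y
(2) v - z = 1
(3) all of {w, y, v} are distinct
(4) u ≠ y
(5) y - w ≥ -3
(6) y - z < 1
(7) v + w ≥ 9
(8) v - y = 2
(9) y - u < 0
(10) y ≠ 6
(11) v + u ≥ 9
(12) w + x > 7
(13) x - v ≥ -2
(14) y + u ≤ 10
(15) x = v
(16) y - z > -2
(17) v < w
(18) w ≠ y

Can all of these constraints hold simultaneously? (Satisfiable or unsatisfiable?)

Satisfiable

Setting (x, y, z, w, v, u) = (4, 2, 3, 5, 4, 5) satisfies everything: constraint 2: v - z = 1; constraint 5: y - w = -3, and the others follow.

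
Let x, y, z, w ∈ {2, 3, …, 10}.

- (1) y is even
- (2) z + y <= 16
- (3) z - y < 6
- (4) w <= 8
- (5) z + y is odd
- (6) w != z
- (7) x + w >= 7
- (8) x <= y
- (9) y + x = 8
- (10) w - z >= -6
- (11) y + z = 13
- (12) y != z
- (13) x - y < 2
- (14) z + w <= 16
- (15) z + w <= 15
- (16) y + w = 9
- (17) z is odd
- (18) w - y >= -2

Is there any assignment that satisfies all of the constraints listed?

One satisfying assignment is x = 4, y = 4, z = 9, w = 5.
For the less obvious constraints — constraint 2: z + y = 13; constraint 3: z - y = 5; constraint 7: x + w = 9 — and the others hold by inspection.

Satisfiable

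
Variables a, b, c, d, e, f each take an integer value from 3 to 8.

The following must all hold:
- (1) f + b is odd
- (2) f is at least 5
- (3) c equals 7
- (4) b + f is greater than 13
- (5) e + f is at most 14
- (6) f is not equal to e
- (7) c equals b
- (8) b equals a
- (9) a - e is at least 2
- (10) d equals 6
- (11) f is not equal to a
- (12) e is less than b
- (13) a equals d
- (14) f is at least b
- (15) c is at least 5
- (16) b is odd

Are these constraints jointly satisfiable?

Unsatisfiable

Constraint 3 fixes c = 7 and constraint 10 fixes d = 6. Constraints 7, 8, and 13 give c = b = a = d, so c = d. But 7 ≠ 6 — contradiction.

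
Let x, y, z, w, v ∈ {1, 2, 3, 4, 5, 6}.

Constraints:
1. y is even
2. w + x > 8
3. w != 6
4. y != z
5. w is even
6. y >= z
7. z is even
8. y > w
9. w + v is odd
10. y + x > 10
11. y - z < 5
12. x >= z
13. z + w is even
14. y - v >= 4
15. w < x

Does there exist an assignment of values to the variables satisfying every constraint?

The assignment x = 6, y = 6, z = 4, w = 4, v = 1 works:
  constraint 2 holds since w + x = 10.
  constraint 10 holds since y + x = 12.
The rest check out directly.

Satisfiable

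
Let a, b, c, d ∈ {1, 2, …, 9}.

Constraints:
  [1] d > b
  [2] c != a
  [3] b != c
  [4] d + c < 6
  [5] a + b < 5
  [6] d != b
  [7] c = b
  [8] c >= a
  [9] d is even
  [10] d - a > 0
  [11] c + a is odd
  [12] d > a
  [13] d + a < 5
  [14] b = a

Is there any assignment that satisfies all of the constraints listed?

From constraints 7 and 14, c = b = a, so c = a. But constraint 2 says c ≠ a. Contradiction.

Unsatisfiable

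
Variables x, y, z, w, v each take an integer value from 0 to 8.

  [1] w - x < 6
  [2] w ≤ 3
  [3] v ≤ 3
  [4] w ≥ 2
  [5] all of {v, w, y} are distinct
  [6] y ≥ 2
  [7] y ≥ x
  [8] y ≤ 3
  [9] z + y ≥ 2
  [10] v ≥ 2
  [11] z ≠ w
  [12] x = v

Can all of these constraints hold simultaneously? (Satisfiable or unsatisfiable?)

Unsatisfiable

Constraints 2, 3, 4, 6, 8, and 10 confine each of v, w, y to the 2 values {2, 3}.
Constraint 5 requires all 3 of them to be distinct, but only 2 values are available — impossible by the pigeonhole principle.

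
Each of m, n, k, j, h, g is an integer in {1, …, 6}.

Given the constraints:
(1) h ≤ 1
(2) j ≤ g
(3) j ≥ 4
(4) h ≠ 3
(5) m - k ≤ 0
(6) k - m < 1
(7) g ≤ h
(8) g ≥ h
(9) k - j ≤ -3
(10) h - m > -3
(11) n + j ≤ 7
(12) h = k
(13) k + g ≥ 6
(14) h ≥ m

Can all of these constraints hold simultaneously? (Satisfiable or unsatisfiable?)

From constraints 2 and 3: g ≥ j and j ≥ 4, so g ≥ 4. From constraints 1 and 7: g ≤ h and h ≤ 1, so g ≤ 1. But 1 < 4, so no value of g works.

Unsatisfiable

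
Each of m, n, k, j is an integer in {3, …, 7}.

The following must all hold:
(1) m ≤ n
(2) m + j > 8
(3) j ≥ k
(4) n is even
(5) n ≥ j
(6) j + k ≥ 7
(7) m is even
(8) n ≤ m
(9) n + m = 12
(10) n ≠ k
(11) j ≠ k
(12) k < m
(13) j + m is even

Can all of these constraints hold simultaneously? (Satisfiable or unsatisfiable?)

Satisfiable

Take m = 6, n = 6, k = 3, j = 4. Then constraint 2: m + j = 10; constraint 6: j + k = 7; constraint 9: n + m = 12, and every other listed constraint is also met.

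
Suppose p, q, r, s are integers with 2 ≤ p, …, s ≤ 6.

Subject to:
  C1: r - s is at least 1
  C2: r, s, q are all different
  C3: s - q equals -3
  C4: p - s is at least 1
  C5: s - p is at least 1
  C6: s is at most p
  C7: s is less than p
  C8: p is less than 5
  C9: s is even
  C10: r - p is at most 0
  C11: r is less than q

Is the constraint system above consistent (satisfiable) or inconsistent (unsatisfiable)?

Unsatisfiable

Constraints 1, 5, and 10 give r − s ≥ 1, s − p ≥ 1, p − r ≥ 0.
Adding all 3 inequalities: the left sides telescope to 0, and the right sides sum to 1 + 1 + 0 = 2. So 0 ≥ 2, which is false.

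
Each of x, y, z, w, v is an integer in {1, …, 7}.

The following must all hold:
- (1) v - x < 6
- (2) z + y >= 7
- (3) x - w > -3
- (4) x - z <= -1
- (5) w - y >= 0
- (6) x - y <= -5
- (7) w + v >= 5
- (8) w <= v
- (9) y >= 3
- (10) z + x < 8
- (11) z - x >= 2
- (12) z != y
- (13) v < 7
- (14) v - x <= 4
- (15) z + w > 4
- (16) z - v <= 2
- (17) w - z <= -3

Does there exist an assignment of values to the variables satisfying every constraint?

Unsatisfiable

Constraints 5, 6, 14, 16, and 17 give x − v ≥ -4, v − z ≥ -2, z − w ≥ 3, w − y ≥ 0, y − x ≥ 5.
Adding all 5 inequalities: the left sides telescope to 0, and the right sides sum to (-4) + (-2) + 3 + 0 + 5 = 2. So 0 ≥ 2, which is false.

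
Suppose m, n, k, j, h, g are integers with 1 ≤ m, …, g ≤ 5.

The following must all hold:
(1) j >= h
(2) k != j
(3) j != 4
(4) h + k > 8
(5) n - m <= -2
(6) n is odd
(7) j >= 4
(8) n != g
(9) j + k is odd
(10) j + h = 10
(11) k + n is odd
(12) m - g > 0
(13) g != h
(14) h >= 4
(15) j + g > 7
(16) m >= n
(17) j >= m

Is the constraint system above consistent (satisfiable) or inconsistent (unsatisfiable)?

One satisfying assignment is m = 5, n = 1, k = 4, j = 5, h = 5, g = 4.
For the less obvious constraints — constraint 4: h + k = 9; constraint 5: n - m = -4 — and the others hold by inspection.

Satisfiable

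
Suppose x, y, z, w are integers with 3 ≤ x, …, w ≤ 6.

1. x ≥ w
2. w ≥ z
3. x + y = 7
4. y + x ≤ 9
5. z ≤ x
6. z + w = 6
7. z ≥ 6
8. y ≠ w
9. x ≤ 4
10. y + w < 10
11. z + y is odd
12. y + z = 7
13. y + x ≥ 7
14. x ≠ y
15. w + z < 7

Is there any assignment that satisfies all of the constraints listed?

From constraints 2 and 7: w ≥ z and z ≥ 6, so w ≥ 6. From constraints 1 and 9: w ≤ x and x ≤ 4, so w ≤ 4. But 4 < 6, so no value of w works.

Unsatisfiable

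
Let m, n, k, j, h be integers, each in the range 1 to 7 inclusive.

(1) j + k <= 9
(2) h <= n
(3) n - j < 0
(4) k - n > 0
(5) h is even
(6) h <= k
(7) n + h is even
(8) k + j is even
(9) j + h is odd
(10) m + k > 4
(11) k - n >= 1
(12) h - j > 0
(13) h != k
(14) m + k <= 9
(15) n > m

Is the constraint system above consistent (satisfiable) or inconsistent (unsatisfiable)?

Unsatisfiable

Constraints 2, 3, and 12 give h ≤ n, n < j, j < h. Chaining: h ≤ n < j < h, which forces h < h — impossible.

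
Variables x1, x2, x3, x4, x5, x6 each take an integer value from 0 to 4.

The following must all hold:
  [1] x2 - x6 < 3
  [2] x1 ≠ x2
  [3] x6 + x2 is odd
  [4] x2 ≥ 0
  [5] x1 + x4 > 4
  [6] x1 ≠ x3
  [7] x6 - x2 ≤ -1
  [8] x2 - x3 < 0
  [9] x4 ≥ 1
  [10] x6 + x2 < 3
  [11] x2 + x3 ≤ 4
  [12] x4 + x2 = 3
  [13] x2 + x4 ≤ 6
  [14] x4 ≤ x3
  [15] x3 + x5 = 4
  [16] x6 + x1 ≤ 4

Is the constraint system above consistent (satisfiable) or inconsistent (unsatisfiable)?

Satisfiable

The assignment x1 = 4, x2 = 1, x3 = 2, x4 = 2, x5 = 2, x6 = 0 works:
  constraint 1 holds since x2 - x6 = 1.
  constraint 5 holds since x1 + x4 = 6.
  constraint 7 holds since x6 - x2 = -1.
The rest check out directly.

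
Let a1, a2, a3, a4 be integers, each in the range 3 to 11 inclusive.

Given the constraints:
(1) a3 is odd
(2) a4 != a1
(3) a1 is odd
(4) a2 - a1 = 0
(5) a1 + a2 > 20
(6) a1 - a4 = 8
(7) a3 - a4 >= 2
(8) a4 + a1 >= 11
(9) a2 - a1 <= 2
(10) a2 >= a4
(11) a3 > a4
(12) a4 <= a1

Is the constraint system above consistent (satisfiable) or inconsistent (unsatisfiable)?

Satisfiable

Try a1 = 11, a2 = 11, a3 = 7, a4 = 3.
Check constraint 4: a2 - a1 = 0; constraint 5: a1 + a2 = 22; constraint 6: a1 - a4 = 8. The remaining constraints are straightforward to verify.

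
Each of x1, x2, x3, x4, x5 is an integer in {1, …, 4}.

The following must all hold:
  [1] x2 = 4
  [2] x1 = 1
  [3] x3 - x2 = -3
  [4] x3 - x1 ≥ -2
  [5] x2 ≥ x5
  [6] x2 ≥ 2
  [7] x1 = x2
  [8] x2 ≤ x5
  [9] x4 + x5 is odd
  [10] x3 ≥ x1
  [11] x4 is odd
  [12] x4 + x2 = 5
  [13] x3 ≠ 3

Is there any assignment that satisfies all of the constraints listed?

Unsatisfiable

Constraint 2 fixes x1 = 1 and constraint 1 fixes x2 = 4, but constraint 7 requires x1 = x2. Since 1 ≠ 4, contradiction.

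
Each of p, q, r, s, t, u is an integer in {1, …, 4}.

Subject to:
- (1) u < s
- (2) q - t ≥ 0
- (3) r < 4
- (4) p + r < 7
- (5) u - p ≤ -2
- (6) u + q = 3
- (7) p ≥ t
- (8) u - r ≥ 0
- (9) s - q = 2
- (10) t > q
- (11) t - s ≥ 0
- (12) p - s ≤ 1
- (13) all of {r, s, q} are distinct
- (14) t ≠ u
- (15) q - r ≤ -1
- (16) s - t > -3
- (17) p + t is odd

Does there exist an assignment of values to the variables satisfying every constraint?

Unsatisfiable

Constraints 2, 5, 8, 11, 12, and 15 give u − r ≥ 0, r − q ≥ 1, q − t ≥ 0, t − s ≥ 0, s − p ≥ -1, p − u ≥ 2.
Adding all 6 inequalities: the left sides telescope to 0, and the right sides sum to 0 + 1 + 0 + 0 + (-1) + 2 = 2. So 0 ≥ 2, which is false.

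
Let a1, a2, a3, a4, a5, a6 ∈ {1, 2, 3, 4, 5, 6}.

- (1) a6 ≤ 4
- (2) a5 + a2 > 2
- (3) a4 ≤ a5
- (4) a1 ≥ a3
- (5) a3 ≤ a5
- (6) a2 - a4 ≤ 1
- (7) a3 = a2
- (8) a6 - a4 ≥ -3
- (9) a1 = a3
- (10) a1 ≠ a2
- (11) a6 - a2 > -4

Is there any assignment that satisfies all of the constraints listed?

From constraints 7 and 9, a1 = a3 = a2, so a1 = a2. But constraint 10 says a1 ≠ a2. Contradiction.

Unsatisfiable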